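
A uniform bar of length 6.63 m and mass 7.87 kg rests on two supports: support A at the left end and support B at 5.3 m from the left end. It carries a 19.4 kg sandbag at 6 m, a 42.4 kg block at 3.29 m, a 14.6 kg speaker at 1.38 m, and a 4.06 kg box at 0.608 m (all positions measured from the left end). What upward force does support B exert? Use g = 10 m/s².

R_B ≈ 575 N

About support A:
Beam weight: 7.87 × 10 = 78.7 N down at 3.315 m → arm 3.315 m, τ = 78.7 × 3.315 = 260.9 N·m clockwise.
Sandbag: 19.4 × 10 = 194 N down at 6 m → arm 6 m, τ = 194 × 6 = 1164 N·m clockwise.
Block: 42.4 × 10 = 424 N down at 3.29 m → arm 3.29 m, τ = 424 × 3.29 = 1395 N·m clockwise.
Speaker: 14.6 × 10 = 146 N down at 1.38 m → arm 1.38 m, τ = 146 × 1.38 = 201.5 N·m clockwise.
Box: 4.06 × 10 = 40.6 N down at 0.608 m → arm 0.608 m, τ = 40.6 × 0.608 = 24.68 N·m clockwise.
Net load moment about support A = 3046 N·m clockwise.
Reaction R at support B is upward at 5.3 m, arm 5.3 m → moment R × 5.3 counterclockwise.
Στ = 0 ⇒ R × 5.3 = 3046 ⇒ R = 575 N.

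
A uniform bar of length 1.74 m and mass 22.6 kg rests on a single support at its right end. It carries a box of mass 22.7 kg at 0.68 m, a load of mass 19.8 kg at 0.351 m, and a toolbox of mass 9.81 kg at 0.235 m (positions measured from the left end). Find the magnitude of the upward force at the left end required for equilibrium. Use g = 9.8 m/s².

Sum moments about the right end (the unknown pivot reaction has zero arm there).
Beam weight: 22.6 × 9.8 = 221.5 N down at 0.87 m → arm 0.87 m, τ = 221.5 × 0.87 = 192.7 N·m counterclockwise.
Box: 22.7 × 9.8 = 222.5 N down at 0.68 m → arm 1.06 m, τ = 222.5 × 1.06 = 235.9 N·m counterclockwise.
Load: 19.8 × 9.8 = 194 N down at 0.351 m → arm 1.389 m, τ = 194 × 1.389 = 269.5 N·m counterclockwise.
Toolbox: 9.81 × 9.8 = 96.14 N down at 0.235 m → arm 1.505 m, τ = 96.14 × 1.505 = 144.7 N·m counterclockwise.
Net moment of the loads = 842.8 N·m counterclockwise.
The upward force F acts at the left end, arm 1.74 m, giving F × 1.74 clockwise.
Balancing moments: F × 1.74 = 842.8, giving F = 842.8 / 1.74 = 484 N.

F ≈ 484 N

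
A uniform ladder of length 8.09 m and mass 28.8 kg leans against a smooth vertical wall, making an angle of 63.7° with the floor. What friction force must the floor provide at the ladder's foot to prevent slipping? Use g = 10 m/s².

About the foot of the ladder:
Ladder weight 28.8×10 = 288 N acts at 4.045 m along the ladder; its horizontal arm is 4.045·cos63.7° = 1.792 m → τ = 516.1 N·m clockwise.
Wall normal N acts horizontally at the top; its moment arm is the height L sinθ = 8.09·sin63.7° = 7.253 m, counterclockwise.
Στ = 0 ⇒ N × 7.253 = 516.1 ⇒ N = 71.2 N.
ΣFx = 0: friction at the foot balances the wall's push, so f = N_wall = 71.2 N.

f ≈ 71.2 N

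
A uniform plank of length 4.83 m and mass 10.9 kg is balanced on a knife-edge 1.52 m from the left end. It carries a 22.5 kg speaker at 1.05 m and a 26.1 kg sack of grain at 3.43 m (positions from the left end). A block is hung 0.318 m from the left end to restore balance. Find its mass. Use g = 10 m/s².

Choose the knife-edge (at 1.52 m from the left end) as the axis so the support reaction has zero arm there.
Beam weight: 10.9 × 10 = 109 N down at 2.415 m → arm 0.895 m, τ = 109 × 0.895 = 97.56 N·m clockwise.
Speaker: 22.5 × 10 = 225 N down at 1.05 m → arm 0.47 m, τ = 225 × 0.47 = 105.8 N·m counterclockwise.
Sack of grain: 26.1 × 10 = 261 N down at 3.43 m → arm 1.91 m, τ = 261 × 1.91 = 498.5 N·m clockwise.
Net moment of known loads = 490.3 N·m clockwise.
An unknown mass m at 0.318 m has arm 1.202 m; its moment is m·g·1.202 counterclockwise.
Στ = 0 ⇒ m × 10 × 1.202 = 490.3 ⇒ m = 490.3 / (10 × 1.202) = 40.8 kg.

m ≈ 40.8 kg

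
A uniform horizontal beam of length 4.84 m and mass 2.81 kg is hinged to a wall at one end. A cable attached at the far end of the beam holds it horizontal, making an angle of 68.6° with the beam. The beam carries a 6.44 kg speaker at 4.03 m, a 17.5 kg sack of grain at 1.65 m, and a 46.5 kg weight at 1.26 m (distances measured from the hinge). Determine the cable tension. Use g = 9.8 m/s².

About the hinge:
Beam weight: 2.81 × 9.8 = 27.54 N down at 2.42 m → arm 2.42 m, τ = 27.54 × 2.42 = 66.65 N·m clockwise.
Speaker: 6.44 × 9.8 = 63.11 N down at 4.03 m → arm 4.03 m, τ = 63.11 × 4.03 = 254.3 N·m clockwise.
Sack of grain: 17.5 × 9.8 = 171.5 N down at 1.65 m → arm 1.65 m, τ = 171.5 × 1.65 = 283 N·m clockwise.
Weight: 46.5 × 9.8 = 455.7 N down at 1.26 m → arm 1.26 m, τ = 455.7 × 1.26 = 574.2 N·m clockwise.
Total clockwise load moment = 1178 N·m.
The cable tension T acts at 4.84 m; only its component perpendicular to the beam, T sinθ, produces torque. sin 68.6° = 0.9311.
Setting net torque to zero: T × 4.84 × 0.9311 = 1178 → T = 1178 / 4.507 = 261 N.

T ≈ 261 N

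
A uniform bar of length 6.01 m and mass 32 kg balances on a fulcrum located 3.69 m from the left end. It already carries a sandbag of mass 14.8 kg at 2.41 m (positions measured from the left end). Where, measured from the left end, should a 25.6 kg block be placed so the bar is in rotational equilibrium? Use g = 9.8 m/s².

Sum moments about the fulcrum (at 3.69 m from the left end) (the support reaction has zero arm there).
Beam weight: 32 × 9.8 = 313.6 N down at 3.005 m → arm 0.685 m, τ = 313.6 × 0.685 = 214.8 N·m counterclockwise.
Sandbag: 14.8 × 9.8 = 145 N down at 2.41 m → arm 1.28 m, τ = 145 × 1.28 = 185.6 N·m counterclockwise.
Net moment of existing loads = 400.4 N·m counterclockwise.
The block weighs 25.6 × 9.8 = 250.9 N and must supply an equal clockwise moment, so its lever arm about the fulcrum is 400.4 / 250.9 = 1.6 m.
That puts it at 3.69 + 1.6 = 5.29 m from the left end.

x ≈ 5.29 m from the left end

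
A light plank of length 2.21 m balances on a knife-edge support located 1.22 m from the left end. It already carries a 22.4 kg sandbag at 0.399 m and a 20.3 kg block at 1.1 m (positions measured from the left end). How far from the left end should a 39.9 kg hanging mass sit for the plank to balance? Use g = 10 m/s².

x ≈ 1.74 m from the left end

About the knife-edge support (at 1.22 m from the left end):
Sandbag: 22.4 × 10 = 224 N down at 0.399 m → arm 0.821 m, τ = 224 × 0.821 = 183.9 N·m counterclockwise.
Block: 20.3 × 10 = 203 N down at 1.1 m → arm 0.12 m, τ = 203 × 0.12 = 24.36 N·m counterclockwise.
Net moment of existing loads = 208.3 N·m counterclockwise.
The hanging mass weighs 39.9 × 10 = 399 N and must supply an equal clockwise moment, so its lever arm about the knife-edge support is 208.3 / 399 = 0.522 m.
That puts it at 1.22 + 0.522 = 1.74 m from the left end.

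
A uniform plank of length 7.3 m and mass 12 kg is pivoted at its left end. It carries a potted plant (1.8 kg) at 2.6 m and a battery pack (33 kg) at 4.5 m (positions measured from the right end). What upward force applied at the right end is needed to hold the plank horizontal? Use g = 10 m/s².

Taking torques about the left end:
Beam weight: 12 × 10 = 120 N down at 3.65 m → arm 3.65 m, τ = 120 × 3.65 = 438 N·m clockwise.
Potted plant: 1.8 × 10 = 18 N down at 2.6 m → arm 4.7 m, τ = 18 × 4.7 = 84.6 N·m clockwise.
Battery pack: 33 × 10 = 330 N down at 4.5 m → arm 2.8 m, τ = 330 × 2.8 = 924 N·m clockwise.
Net moment of the loads = 1447 N·m clockwise.
The upward force F acts at the right end, arm 7.3 m, giving F × 7.3 counterclockwise.
Στ = 0 ⇒ F × 7.3 = 1447 ⇒ F = 1447 / 7.3 = 198 N.

F ≈ 198 N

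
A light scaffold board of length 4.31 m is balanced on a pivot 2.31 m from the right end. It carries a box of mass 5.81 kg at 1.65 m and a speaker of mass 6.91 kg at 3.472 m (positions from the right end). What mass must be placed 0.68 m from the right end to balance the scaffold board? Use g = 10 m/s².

Choose the pivot (at 2.31 m from the right end) as the axis so the support reaction has zero arm there.
Box: 5.81 × 10 = 58.1 N down at 1.65 m → arm 0.66 m, τ = 58.1 × 0.66 = 38.35 N·m clockwise.
Speaker: 6.91 × 10 = 69.1 N down at 3.472 m → arm 1.162 m, τ = 69.1 × 1.162 = 80.29 N·m counterclockwise.
Net moment of known loads = 41.94 N·m counterclockwise.
An unknown mass m at 0.68 m has arm 1.63 m; its moment is m·g·1.63 clockwise.
Setting net torque to zero: m × 10 × 1.63 = 41.94 → m = 41.94 / (10 × 1.63) = 2.57 kg.

m ≈ 2.57 kg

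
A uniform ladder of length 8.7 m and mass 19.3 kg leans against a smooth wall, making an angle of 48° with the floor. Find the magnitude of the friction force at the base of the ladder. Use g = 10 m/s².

f ≈ 86.9 N

Sum moments about the foot of the ladder (the floor normal and friction both act there and drop out).
Ladder weight 19.3×10 = 193 N acts at 4.35 m along the ladder; its horizontal arm is 4.35·cos48° = 2.911 m → τ = 561.8 N·m clockwise.
Wall normal N acts horizontally at the top; its moment arm is the height L sinθ = 8.7·sin48° = 6.465 m, counterclockwise.
For rotational equilibrium, N × 6.465 = 561.8, so N = 86.9 N.
ΣFx = 0: friction at the foot balances the wall's push, so f = N_wall = 86.9 N.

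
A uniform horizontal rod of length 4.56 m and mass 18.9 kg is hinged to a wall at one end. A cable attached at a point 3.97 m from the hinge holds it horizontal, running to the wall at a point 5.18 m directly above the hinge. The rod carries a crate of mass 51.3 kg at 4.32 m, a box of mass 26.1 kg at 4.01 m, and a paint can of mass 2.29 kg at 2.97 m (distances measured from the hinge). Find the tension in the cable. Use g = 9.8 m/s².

T ≈ 1170 N

Take moments about the hinge.
Beam weight: 18.9 × 9.8 = 185.2 N down at 2.28 m → arm 2.28 m, τ = 185.2 × 2.28 = 422.3 N·m clockwise.
Crate: 51.3 × 9.8 = 502.7 N down at 4.32 m → arm 4.32 m, τ = 502.7 × 4.32 = 2172 N·m clockwise.
Box: 26.1 × 9.8 = 255.8 N down at 4.01 m → arm 4.01 m, τ = 255.8 × 4.01 = 1026 N·m clockwise.
Paint can: 2.29 × 9.8 = 22.44 N down at 2.97 m → arm 2.97 m, τ = 22.44 × 2.97 = 66.65 N·m clockwise.
Total clockwise load moment = 3687 N·m.
The cable tension T acts at 3.97 m; only its component perpendicular to the rod, T sinθ, produces torque. sinθ = h/√(h²+d²) = 5.18/√(5.18²+3.97²) = 0.7937.
Balancing moments: T × 3.97 × 0.7937 = 3687, giving T = 3687 / 3.151 = 1170 N.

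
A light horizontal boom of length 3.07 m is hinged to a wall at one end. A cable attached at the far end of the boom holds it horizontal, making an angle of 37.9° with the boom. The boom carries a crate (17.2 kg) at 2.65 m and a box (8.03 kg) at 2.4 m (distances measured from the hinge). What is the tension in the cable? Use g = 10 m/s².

Taking torques about the hinge:
Crate: 17.2 × 10 = 172 N down at 2.65 m → arm 2.65 m, τ = 172 × 2.65 = 455.8 N·m clockwise.
Box: 8.03 × 10 = 80.3 N down at 2.4 m → arm 2.4 m, τ = 80.3 × 2.4 = 192.7 N·m clockwise.
Total clockwise load moment = 648.5 N·m.
The cable tension T acts at 3.07 m; only its component perpendicular to the boom, T sinθ, produces torque. sin 37.9° = 0.6143.
Setting net torque to zero: T × 3.07 × 0.6143 = 648.5 → T = 648.5 / 1.886 = 344 N.

T ≈ 344 N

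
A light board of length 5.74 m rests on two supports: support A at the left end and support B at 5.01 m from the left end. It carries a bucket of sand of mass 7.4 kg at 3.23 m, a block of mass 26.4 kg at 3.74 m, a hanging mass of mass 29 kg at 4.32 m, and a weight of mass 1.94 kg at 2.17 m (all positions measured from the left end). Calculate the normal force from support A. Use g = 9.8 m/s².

Choose support B as the axis so its reaction then has zero moment arm.
Bucket of sand: 7.4 × 9.8 = 72.52 N down at 3.23 m → arm 1.78 m, τ = 72.52 × 1.78 = 129.1 N·m counterclockwise.
Block: 26.4 × 9.8 = 258.7 N down at 3.74 m → arm 1.27 m, τ = 258.7 × 1.27 = 328.5 N·m counterclockwise.
Hanging mass: 29 × 9.8 = 284.2 N down at 4.32 m → arm 0.69 m, τ = 284.2 × 0.69 = 196.1 N·m counterclockwise.
Weight: 1.94 × 9.8 = 19.01 N down at 2.17 m → arm 2.84 m, τ = 19.01 × 2.84 = 53.99 N·m counterclockwise.
Net load moment about support B = 707.7 N·m counterclockwise.
Reaction R at support A is upward at 0 m, arm 5.01 m → moment R × 5.01 clockwise.
Στ = 0 ⇒ R × 5.01 = 707.7 ⇒ R = 141 N.

R_A ≈ 141 N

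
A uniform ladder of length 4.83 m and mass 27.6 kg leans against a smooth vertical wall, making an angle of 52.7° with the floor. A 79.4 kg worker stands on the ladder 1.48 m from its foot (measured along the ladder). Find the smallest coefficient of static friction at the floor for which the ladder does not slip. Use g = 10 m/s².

μ_min ≈ 0.271

Taking torques about the foot of the ladder:
Ladder weight 27.6×10 = 276 N acts at 2.415 m along the ladder; its horizontal arm is 2.415·cos52.7° = 1.463 m → τ = 403.8 N·m clockwise.
Worker: 79.4×10 = 794 N at 1.48 m → arm 0.8969 m → τ = 712.1 N·m clockwise.
Wall normal N acts horizontally at the top; its moment arm is the height L sinθ = 4.83·sin52.7° = 3.842 m, counterclockwise.
For rotational equilibrium, N × 3.842 = 1116, so N = 290.5 N.
ΣFx = 0 ⇒ f = N_wall = 290.5 N. ΣFy = 0 ⇒ N_floor = 1070 N.
μ_min = f / N_floor = 290.5 / 1070 = 0.271.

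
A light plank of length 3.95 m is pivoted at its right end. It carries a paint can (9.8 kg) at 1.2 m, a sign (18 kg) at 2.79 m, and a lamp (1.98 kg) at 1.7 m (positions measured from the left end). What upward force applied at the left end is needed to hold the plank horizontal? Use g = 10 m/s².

Taking torques about the right end:
Paint can: 9.8 × 10 = 98 N down at 1.2 m → arm 2.75 m, τ = 98 × 2.75 = 269.5 N·m counterclockwise.
Sign: 18 × 10 = 180 N down at 2.79 m → arm 1.16 m, τ = 180 × 1.16 = 208.8 N·m counterclockwise.
Lamp: 1.98 × 10 = 19.8 N down at 1.7 m → arm 2.25 m, τ = 19.8 × 2.25 = 44.55 N·m counterclockwise.
Net moment of the loads = 522.9 N·m counterclockwise.
The upward force F acts at the left end, arm 3.95 m, giving F × 3.95 clockwise.
For rotational equilibrium, F × 3.95 = 522.9, so F = 522.9 / 3.95 = 132 N.

F ≈ 132 N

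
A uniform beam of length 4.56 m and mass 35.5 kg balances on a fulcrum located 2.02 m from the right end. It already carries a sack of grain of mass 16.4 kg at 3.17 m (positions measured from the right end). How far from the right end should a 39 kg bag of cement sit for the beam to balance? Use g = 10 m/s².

Choose the fulcrum (at 2.02 m from the right end) as the axis so the support reaction has zero arm there.
Beam weight: 35.5 × 10 = 355 N down at 2.28 m → arm 0.26 m, τ = 355 × 0.26 = 92.3 N·m counterclockwise.
Sack of grain: 16.4 × 10 = 164 N down at 3.17 m → arm 1.15 m, τ = 164 × 1.15 = 188.6 N·m counterclockwise.
Net moment of existing loads = 280.9 N·m counterclockwise.
The bag of cement weighs 39 × 10 = 390 N and must supply an equal clockwise moment, so its lever arm about the fulcrum is 280.9 / 390 = 0.72 m.
That puts it at 2.02 − 0.72 = 1.3 m from the right end.

x ≈ 1.3 m from the right end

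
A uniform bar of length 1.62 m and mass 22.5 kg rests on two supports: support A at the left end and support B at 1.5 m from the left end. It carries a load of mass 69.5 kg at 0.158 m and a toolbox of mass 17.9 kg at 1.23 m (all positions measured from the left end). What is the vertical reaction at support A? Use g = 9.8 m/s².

R_A ≈ 742 N

About support B:
Beam weight: 22.5 × 9.8 = 220.5 N down at 0.81 m → arm 0.69 m, τ = 220.5 × 0.69 = 152.1 N·m counterclockwise.
Load: 69.5 × 9.8 = 681.1 N down at 0.158 m → arm 1.342 m, τ = 681.1 × 1.342 = 914 N·m counterclockwise.
Toolbox: 17.9 × 9.8 = 175.4 N down at 1.23 m → arm 0.27 m, τ = 175.4 × 0.27 = 47.36 N·m counterclockwise.
Net load moment about support B = 1113 N·m counterclockwise.
Reaction R at support A is upward at 0 m, arm 1.5 m → moment R × 1.5 clockwise.
Balancing moments: R × 1.5 = 1113, giving R = 742 N.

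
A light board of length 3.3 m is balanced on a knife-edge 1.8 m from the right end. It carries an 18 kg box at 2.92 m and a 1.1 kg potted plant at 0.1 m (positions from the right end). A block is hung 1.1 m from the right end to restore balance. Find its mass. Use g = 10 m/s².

Taking torques about the knife-edge (at 1.8 m from the right end):
Box: 18 × 10 = 180 N down at 2.92 m → arm 1.12 m, τ = 180 × 1.12 = 201.6 N·m counterclockwise.
Potted plant: 1.1 × 10 = 11 N down at 0.1 m → arm 1.7 m, τ = 11 × 1.7 = 18.7 N·m clockwise.
Net moment of known loads = 182.9 N·m counterclockwise.
An unknown mass m at 1.1 m has arm 0.7 m; its moment is m·g·0.7 clockwise.
Balancing moments: m × 10 × 0.7 = 182.9, giving m = 182.9 / (10 × 0.7) = 26.1 kg.

m ≈ 26.1 kg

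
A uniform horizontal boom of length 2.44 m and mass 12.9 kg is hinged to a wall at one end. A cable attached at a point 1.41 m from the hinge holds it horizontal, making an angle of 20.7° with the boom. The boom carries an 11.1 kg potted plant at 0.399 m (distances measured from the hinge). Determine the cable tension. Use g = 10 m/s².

T ≈ 405 N

Taking torques about the hinge:
Beam weight: 12.9 × 10 = 129 N down at 1.22 m → arm 1.22 m, τ = 129 × 1.22 = 157.4 N·m clockwise.
Potted plant: 11.1 × 10 = 111 N down at 0.399 m → arm 0.399 m, τ = 111 × 0.399 = 44.29 N·m clockwise.
Total clockwise load moment = 201.7 N·m.
The cable tension T acts at 1.41 m; only its component perpendicular to the boom, T sinθ, produces torque. sin 20.7° = 0.3535.
For rotational equilibrium, T × 1.41 × 0.3535 = 201.7, so T = 201.7 / 0.4984 = 405 N.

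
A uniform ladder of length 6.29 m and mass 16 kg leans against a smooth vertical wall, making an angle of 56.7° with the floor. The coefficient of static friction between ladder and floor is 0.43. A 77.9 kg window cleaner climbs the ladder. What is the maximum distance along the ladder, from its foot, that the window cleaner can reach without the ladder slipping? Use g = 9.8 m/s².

Choose the foot of the ladder as the axis so the floor normal and friction both act there and drop out.
Ladder weight 16×9.8 = 156.8 N acts at 3.145 m along the ladder; its horizontal arm is 3.145·cos56.7° = 1.727 m → τ = 270.8 N·m clockwise.
Window cleaner weight 77.9×9.8 = 763.4 N at distance d → arm d·cos56.7° → τ = 763.4·d·0.549 clockwise.
Wall normal N at the top has arm L sinθ = 5.257 m counterclockwise, so Στ = 0 gives N·5.257 = 270.8 + 419.1·d.
ΣFy = 0 ⇒ N_floor = 920.2 N, so the maximum friction is μ_s·N_floor = 0.43×920.2 = 395.7 N. ΣFx = 0 ⇒ N_wall = f, so at the slipping point N = 395.7 N.
Substituting: 395.7×5.257 = 270.8 + 419.1·d ⇒ d = (2080 − 270.8) / 419.1 = 4.32 m.

d ≈ 4.32 m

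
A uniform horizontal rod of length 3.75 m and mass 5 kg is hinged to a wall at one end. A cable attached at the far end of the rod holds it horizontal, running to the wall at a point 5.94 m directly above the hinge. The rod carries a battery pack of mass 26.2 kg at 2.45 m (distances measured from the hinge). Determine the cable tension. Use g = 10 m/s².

Sum moments about the hinge (the unknown hinge reaction has zero arm there).
Beam weight: 5 × 10 = 50 N down at 1.875 m → arm 1.875 m, τ = 50 × 1.875 = 93.75 N·m clockwise.
Battery pack: 26.2 × 10 = 262 N down at 2.45 m → arm 2.45 m, τ = 262 × 2.45 = 641.9 N·m clockwise.
Total clockwise load moment = 735.6 N·m.
The cable tension T acts at 3.75 m; only its component perpendicular to the rod, T sinθ, produces torque. sinθ = h/√(h²+d²) = 5.94/√(5.94²+3.75²) = 0.8456.
Στ = 0 ⇒ T × 3.75 × 0.8456 = 735.6 ⇒ T = 735.6 / 3.171 = 232 N.

T ≈ 232 N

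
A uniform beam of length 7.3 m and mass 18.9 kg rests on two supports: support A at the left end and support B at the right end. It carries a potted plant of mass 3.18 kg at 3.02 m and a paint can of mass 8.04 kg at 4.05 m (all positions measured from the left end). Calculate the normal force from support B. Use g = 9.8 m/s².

About support A:
Beam weight: 18.9 × 9.8 = 185.2 N down at 3.65 m → arm 3.65 m, τ = 185.2 × 3.65 = 676 N·m clockwise.
Potted plant: 3.18 × 9.8 = 31.16 N down at 3.02 m → arm 3.02 m, τ = 31.16 × 3.02 = 94.1 N·m clockwise.
Paint can: 8.04 × 9.8 = 78.79 N down at 4.05 m → arm 4.05 m, τ = 78.79 × 4.05 = 319.1 N·m clockwise.
Net load moment about support A = 1089 N·m clockwise.
Reaction R at support B is upward at 7.3 m, arm 7.3 m → moment R × 7.3 counterclockwise.
Στ = 0 ⇒ R × 7.3 = 1089 ⇒ R = 149 N.

R_B ≈ 149 N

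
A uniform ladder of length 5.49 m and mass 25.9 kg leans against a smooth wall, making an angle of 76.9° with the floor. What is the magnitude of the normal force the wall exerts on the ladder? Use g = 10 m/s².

Sum moments about the foot of the ladder (the floor normal and friction both act there and drop out).
Ladder weight 25.9×10 = 259 N acts at 2.745 m along the ladder; its horizontal arm is 2.745·cos76.9° = 0.6222 m → τ = 161.1 N·m clockwise.
Wall normal N acts horizontally at the top; its moment arm is the height L sinθ = 5.49·sin76.9° = 5.347 m, counterclockwise.
Στ = 0 ⇒ N × 5.347 = 161.1 ⇒ N = 30.1 N.

N_wall ≈ 30.1 N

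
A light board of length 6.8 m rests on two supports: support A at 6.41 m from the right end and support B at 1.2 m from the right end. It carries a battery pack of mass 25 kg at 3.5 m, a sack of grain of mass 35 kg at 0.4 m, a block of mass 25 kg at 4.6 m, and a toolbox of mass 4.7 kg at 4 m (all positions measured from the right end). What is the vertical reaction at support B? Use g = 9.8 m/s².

R_B ≈ 639 N

About support A:
Battery pack: 25 × 9.8 = 245 N down at 3.5 m → arm 2.91 m, τ = 245 × 2.91 = 713 N·m clockwise.
Sack of grain: 35 × 9.8 = 343 N down at 0.4 m → arm 6.01 m, τ = 343 × 6.01 = 2061 N·m clockwise.
Block: 25 × 9.8 = 245 N down at 4.6 m → arm 1.81 m, τ = 245 × 1.81 = 443.4 N·m clockwise.
Toolbox: 4.7 × 9.8 = 46.06 N down at 4 m → arm 2.41 m, τ = 46.06 × 2.41 = 111 N·m clockwise.
Net load moment about support A = 3328 N·m clockwise.
Reaction R at support B is upward at 1.2 m, arm 5.21 m → moment R × 5.21 counterclockwise.
For rotational equilibrium, R × 5.21 = 3328, so R = 639 N.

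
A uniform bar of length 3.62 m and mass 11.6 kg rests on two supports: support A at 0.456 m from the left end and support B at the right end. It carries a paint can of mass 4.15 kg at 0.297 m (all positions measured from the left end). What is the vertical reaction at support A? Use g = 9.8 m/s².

Taking torques about support B:
Beam weight: 11.6 × 9.8 = 113.7 N down at 1.81 m → arm 1.81 m, τ = 113.7 × 1.81 = 205.8 N·m counterclockwise.
Paint can: 4.15 × 9.8 = 40.67 N down at 0.297 m → arm 3.323 m, τ = 40.67 × 3.323 = 135.1 N·m counterclockwise.
Net load moment about support B = 340.9 N·m counterclockwise.
Reaction R at support A is upward at 0.456 m, arm 3.164 m → moment R × 3.164 clockwise.
Setting net torque to zero: R × 3.164 = 340.9 → R = 108 N.

R_A ≈ 108 N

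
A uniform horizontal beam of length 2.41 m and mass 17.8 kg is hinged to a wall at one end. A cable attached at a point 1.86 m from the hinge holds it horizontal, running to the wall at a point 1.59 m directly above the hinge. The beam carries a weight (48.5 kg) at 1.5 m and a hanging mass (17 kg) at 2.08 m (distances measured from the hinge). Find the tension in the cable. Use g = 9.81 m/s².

T ≈ 1050 N

Taking torques about the hinge:
Beam weight: 17.8 × 9.81 = 174.6 N down at 1.205 m → arm 1.205 m, τ = 174.6 × 1.205 = 210.4 N·m clockwise.
Weight: 48.5 × 9.81 = 475.8 N down at 1.5 m → arm 1.5 m, τ = 475.8 × 1.5 = 713.7 N·m clockwise.
Hanging mass: 17 × 9.81 = 166.8 N down at 2.08 m → arm 2.08 m, τ = 166.8 × 2.08 = 346.9 N·m clockwise.
Total clockwise load moment = 1271 N·m.
The cable tension T acts at 1.86 m; only its component perpendicular to the beam, T sinθ, produces torque. sinθ = h/√(h²+d²) = 1.59/√(1.59²+1.86²) = 0.6498.
For rotational equilibrium, T × 1.86 × 0.6498 = 1271, so T = 1271 / 1.209 = 1050 N.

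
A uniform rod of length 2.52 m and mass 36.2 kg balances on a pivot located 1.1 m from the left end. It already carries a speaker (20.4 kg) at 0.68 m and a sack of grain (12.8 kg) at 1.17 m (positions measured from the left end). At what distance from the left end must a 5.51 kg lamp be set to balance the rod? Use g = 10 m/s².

Choose the pivot (at 1.1 m from the left end) as the axis so the support reaction has zero arm there.
Beam weight: 36.2 × 10 = 362 N down at 1.26 m → arm 0.16 m, τ = 362 × 0.16 = 57.92 N·m clockwise.
Speaker: 20.4 × 10 = 204 N down at 0.68 m → arm 0.42 m, τ = 204 × 0.42 = 85.68 N·m counterclockwise.
Sack of grain: 12.8 × 10 = 128 N down at 1.17 m → arm 0.07 m, τ = 128 × 0.07 = 8.96 N·m clockwise.
Net moment of existing loads = 18.8 N·m counterclockwise.
The lamp weighs 5.51 × 10 = 55.1 N and must supply an equal clockwise moment, so its lever arm about the pivot is 18.8 / 55.1 = 0.341 m.
That puts it at 1.1 + 0.341 = 1.44 m from the left end.

x ≈ 1.44 m from the left end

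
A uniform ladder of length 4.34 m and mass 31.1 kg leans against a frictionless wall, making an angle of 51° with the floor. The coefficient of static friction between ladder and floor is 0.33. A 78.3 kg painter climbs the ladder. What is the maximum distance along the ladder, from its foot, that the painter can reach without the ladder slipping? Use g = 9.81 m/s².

Choose the foot of the ladder as the axis so the floor normal and friction both act there and drop out.
Ladder weight 31.1×9.81 = 305.1 N acts at 2.17 m along the ladder; its horizontal arm is 2.17·cos51° = 1.366 m → τ = 416.8 N·m clockwise.
Painter weight 78.3×9.81 = 768.1 N at distance d → arm d·cos51° → τ = 768.1·d·0.6293 clockwise.
Wall normal N at the top has arm L sinθ = 3.373 m counterclockwise, so Στ = 0 gives N·3.373 = 416.8 + 483.4·d.
ΣFy = 0 ⇒ N_floor = 1073 N, so the maximum friction is μ_s·N_floor = 0.33×1073 = 354.1 N. ΣFx = 0 ⇒ N_wall = f, so at the slipping point N = 354.1 N.
Substituting: 354.1×3.373 = 416.8 + 483.4·d ⇒ d = (1194 − 416.8) / 483.4 = 1.61 m.

d ≈ 1.61 m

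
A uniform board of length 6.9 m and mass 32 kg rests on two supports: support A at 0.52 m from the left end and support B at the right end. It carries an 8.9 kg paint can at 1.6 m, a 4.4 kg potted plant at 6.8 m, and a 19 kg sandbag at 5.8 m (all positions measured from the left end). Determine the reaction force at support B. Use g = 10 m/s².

R_B ≈ 363 N

Choose support A as the axis so its reaction then has zero moment arm.
Beam weight: 32 × 10 = 320 N down at 3.45 m → arm 2.93 m, τ = 320 × 2.93 = 937.6 N·m clockwise.
Paint can: 8.9 × 10 = 89 N down at 1.6 m → arm 1.08 m, τ = 89 × 1.08 = 96.12 N·m clockwise.
Potted plant: 4.4 × 10 = 44 N down at 6.8 m → arm 6.28 m, τ = 44 × 6.28 = 276.3 N·m clockwise.
Sandbag: 19 × 10 = 190 N down at 5.8 m → arm 5.28 m, τ = 190 × 5.28 = 1003 N·m clockwise.
Net load moment about support A = 2313 N·m clockwise.
Reaction R at support B is upward at 6.9 m, arm 6.38 m → moment R × 6.38 counterclockwise.
Στ = 0 ⇒ R × 6.38 = 2313 ⇒ R = 363 N.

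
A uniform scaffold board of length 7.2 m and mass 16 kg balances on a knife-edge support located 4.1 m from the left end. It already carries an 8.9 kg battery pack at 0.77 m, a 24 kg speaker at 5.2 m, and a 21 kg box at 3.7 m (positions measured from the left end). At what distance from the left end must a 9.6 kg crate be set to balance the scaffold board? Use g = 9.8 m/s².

Taking torques about the knife-edge support (at 4.1 m from the left end):
Beam weight: 16 × 9.8 = 156.8 N down at 3.6 m → arm 0.5 m, τ = 156.8 × 0.5 = 78.4 N·m counterclockwise.
Battery pack: 8.9 × 9.8 = 87.22 N down at 0.77 m → arm 3.33 m, τ = 87.22 × 3.33 = 290.4 N·m counterclockwise.
Speaker: 24 × 9.8 = 235.2 N down at 5.2 m → arm 1.1 m, τ = 235.2 × 1.1 = 258.7 N·m clockwise.
Box: 21 × 9.8 = 205.8 N down at 3.7 m → arm 0.4 m, τ = 205.8 × 0.4 = 82.32 N·m counterclockwise.
Net moment of existing loads = 192.4 N·m counterclockwise.
The crate weighs 9.6 × 9.8 = 94.08 N and must supply an equal clockwise moment, so its lever arm about the knife-edge support is 192.4 / 94.08 = 2.05 m.
That puts it at 4.1 + 2.05 = 6.15 m from the left end.

x ≈ 6.15 m from the left end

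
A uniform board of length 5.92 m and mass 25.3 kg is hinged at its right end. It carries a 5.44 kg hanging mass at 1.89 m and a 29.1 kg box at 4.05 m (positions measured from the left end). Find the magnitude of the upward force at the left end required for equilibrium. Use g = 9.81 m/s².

F ≈ 251 N

Sum moments about the right end (the unknown pivot reaction has zero arm there).
Beam weight: 25.3 × 9.81 = 248.2 N down at 2.96 m → arm 2.96 m, τ = 248.2 × 2.96 = 734.7 N·m counterclockwise.
Hanging mass: 5.44 × 9.81 = 53.37 N down at 1.89 m → arm 4.03 m, τ = 53.37 × 4.03 = 215.1 N·m counterclockwise.
Box: 29.1 × 9.81 = 285.5 N down at 4.05 m → arm 1.87 m, τ = 285.5 × 1.87 = 533.9 N·m counterclockwise.
Net moment of the loads = 1484 N·m counterclockwise.
The upward force F acts at the left end, arm 5.92 m, giving F × 5.92 clockwise.
Setting net torque to zero: F × 5.92 = 1484 → F = 1484 / 5.92 = 251 N.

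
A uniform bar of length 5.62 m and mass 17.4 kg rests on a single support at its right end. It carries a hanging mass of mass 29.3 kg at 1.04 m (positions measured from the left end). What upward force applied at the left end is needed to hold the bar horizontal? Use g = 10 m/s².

F ≈ 326 N

About the right end:
Beam weight: 17.4 × 10 = 174 N down at 2.81 m → arm 2.81 m, τ = 174 × 2.81 = 488.9 N·m counterclockwise.
Hanging mass: 29.3 × 10 = 293 N down at 1.04 m → arm 4.58 m, τ = 293 × 4.58 = 1342 N·m counterclockwise.
Net moment of the loads = 1831 N·m counterclockwise.
The upward force F acts at the left end, arm 5.62 m, giving F × 5.62 clockwise.
Balancing moments: F × 5.62 = 1831, giving F = 1831 / 5.62 = 326 N.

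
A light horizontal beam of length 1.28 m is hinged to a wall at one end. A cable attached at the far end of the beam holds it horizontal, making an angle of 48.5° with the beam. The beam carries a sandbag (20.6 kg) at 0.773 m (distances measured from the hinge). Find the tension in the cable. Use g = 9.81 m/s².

Taking torques about the hinge:
Sandbag: 20.6 × 9.81 = 202.1 N down at 0.773 m → arm 0.773 m, τ = 202.1 × 0.773 = 156.2 N·m clockwise.
Total clockwise load moment = 156.2 N·m.
The cable tension T acts at 1.28 m; only its component perpendicular to the beam, T sinθ, produces torque. sin 48.5° = 0.749.
Setting net torque to zero: T × 1.28 × 0.749 = 156.2 → T = 156.2 / 0.9587 = 163 N.

T ≈ 163 N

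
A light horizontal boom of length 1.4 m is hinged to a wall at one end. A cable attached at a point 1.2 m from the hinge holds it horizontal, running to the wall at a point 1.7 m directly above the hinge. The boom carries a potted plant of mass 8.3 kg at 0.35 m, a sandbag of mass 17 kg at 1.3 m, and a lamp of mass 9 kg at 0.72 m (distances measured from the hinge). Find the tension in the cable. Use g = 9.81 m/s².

T ≈ 315 N

Sum moments about the hinge (the unknown hinge reaction has zero arm there).
Potted plant: 8.3 × 9.81 = 81.42 N down at 0.35 m → arm 0.35 m, τ = 81.42 × 0.35 = 28.5 N·m clockwise.
Sandbag: 17 × 9.81 = 166.8 N down at 1.3 m → arm 1.3 m, τ = 166.8 × 1.3 = 216.8 N·m clockwise.
Lamp: 9 × 9.81 = 88.29 N down at 0.72 m → arm 0.72 m, τ = 88.29 × 0.72 = 63.57 N·m clockwise.
Total clockwise load moment = 308.9 N·m.
The cable tension T acts at 1.2 m; only its component perpendicular to the boom, T sinθ, produces torque. sinθ = h/√(h²+d²) = 1.7/√(1.7²+1.2²) = 0.817.
Balancing moments: T × 1.2 × 0.817 = 308.9, giving T = 308.9 / 0.9804 = 315 N.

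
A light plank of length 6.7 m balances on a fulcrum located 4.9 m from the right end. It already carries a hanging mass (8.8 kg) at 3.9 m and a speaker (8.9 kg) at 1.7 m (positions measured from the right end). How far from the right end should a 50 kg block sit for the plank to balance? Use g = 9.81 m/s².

Choose the fulcrum (at 4.9 m from the right end) as the axis so the support reaction has zero arm there.
Hanging mass: 8.8 × 9.81 = 86.33 N down at 3.9 m → arm 1 m, τ = 86.33 × 1 = 86.33 N·m clockwise.
Speaker: 8.9 × 9.81 = 87.31 N down at 1.7 m → arm 3.2 m, τ = 87.31 × 3.2 = 279.4 N·m clockwise.
Net moment of existing loads = 365.7 N·m clockwise.
The block weighs 50 × 9.81 = 490.5 N and must supply an equal counterclockwise moment, so its lever arm about the fulcrum is 365.7 / 490.5 = 0.746 m.
That puts it at 4.9 + 0.746 = 5.65 m from the right end.

x ≈ 5.65 m from the right end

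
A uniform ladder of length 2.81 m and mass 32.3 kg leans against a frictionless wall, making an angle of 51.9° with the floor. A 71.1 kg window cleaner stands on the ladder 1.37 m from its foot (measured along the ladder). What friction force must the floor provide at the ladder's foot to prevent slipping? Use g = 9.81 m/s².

Take moments about the foot of the ladder.
Ladder weight 32.3×9.81 = 316.9 N acts at 1.405 m along the ladder; its horizontal arm is 1.405·cos51.9° = 0.8669 m → τ = 274.7 N·m clockwise.
Window cleaner: 71.1×9.81 = 697.5 N at 1.37 m → arm 0.8453 m → τ = 589.6 N·m clockwise.
Wall normal N acts horizontally at the top; its moment arm is the height L sinθ = 2.81·sin51.9° = 2.211 m, counterclockwise.
Στ = 0 ⇒ N × 2.211 = 864.3 ⇒ N = 391 N.
ΣFx = 0: friction at the foot balances the wall's push, so f = N_wall = 391 N.

f ≈ 391 N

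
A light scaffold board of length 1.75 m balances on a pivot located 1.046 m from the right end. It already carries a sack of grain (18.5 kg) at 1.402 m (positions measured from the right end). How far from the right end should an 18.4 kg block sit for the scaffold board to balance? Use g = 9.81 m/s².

Sum moments about the pivot (at 1.046 m from the right end) (the support reaction has zero arm there).
Sack of grain: 18.5 × 9.81 = 181.5 N down at 1.402 m → arm 0.356 m, τ = 181.5 × 0.356 = 64.61 N·m counterclockwise.
Net moment of existing loads = 64.61 N·m counterclockwise.
The block weighs 18.4 × 9.81 = 180.5 N and must supply an equal clockwise moment, so its lever arm about the pivot is 64.61 / 180.5 = 0.358 m.
That puts it at 1.046 − 0.358 = 0.688 m from the right end.

x ≈ 0.688 m from the right end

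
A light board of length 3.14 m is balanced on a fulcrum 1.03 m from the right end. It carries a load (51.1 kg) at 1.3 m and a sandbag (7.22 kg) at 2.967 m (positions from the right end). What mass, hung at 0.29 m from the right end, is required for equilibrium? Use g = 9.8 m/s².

m ≈ 37.5 kg

Sum moments about the fulcrum (at 1.03 m from the right end) (the support reaction has zero arm there).
Load: 51.1 × 9.8 = 500.8 N down at 1.3 m → arm 0.27 m, τ = 500.8 × 0.27 = 135.2 N·m counterclockwise.
Sandbag: 7.22 × 9.8 = 70.76 N down at 2.967 m → arm 1.937 m, τ = 70.76 × 1.937 = 137.1 N·m counterclockwise.
Net moment of known loads = 272.3 N·m counterclockwise.
An unknown mass m at 0.29 m has arm 0.74 m; its moment is m·g·0.74 clockwise.
Balancing moments: m × 9.8 × 0.74 = 272.3, giving m = 272.3 / (9.8 × 0.74) = 37.5 kg.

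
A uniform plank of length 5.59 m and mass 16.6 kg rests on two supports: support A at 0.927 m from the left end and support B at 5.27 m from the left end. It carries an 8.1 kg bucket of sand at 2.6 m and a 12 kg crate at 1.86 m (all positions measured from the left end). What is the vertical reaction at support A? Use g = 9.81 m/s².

R_A ≈ 234 N

Choose support B as the axis so its reaction then has zero moment arm.
Beam weight: 16.6 × 9.81 = 162.8 N down at 2.795 m → arm 2.475 m, τ = 162.8 × 2.475 = 402.9 N·m counterclockwise.
Bucket of sand: 8.1 × 9.81 = 79.46 N down at 2.6 m → arm 2.67 m, τ = 79.46 × 2.67 = 212.2 N·m counterclockwise.
Crate: 12 × 9.81 = 117.7 N down at 1.86 m → arm 3.41 m, τ = 117.7 × 3.41 = 401.4 N·m counterclockwise.
Net load moment about support B = 1016 N·m counterclockwise.
Reaction R at support A is upward at 0.927 m, arm 4.343 m → moment R × 4.343 clockwise.
Στ = 0 ⇒ R × 4.343 = 1016 ⇒ R = 234 N.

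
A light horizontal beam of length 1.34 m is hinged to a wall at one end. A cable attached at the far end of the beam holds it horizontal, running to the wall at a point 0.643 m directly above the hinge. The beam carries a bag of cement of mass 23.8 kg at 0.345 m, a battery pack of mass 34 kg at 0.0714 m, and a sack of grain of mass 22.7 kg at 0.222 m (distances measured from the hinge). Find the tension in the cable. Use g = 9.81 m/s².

T ≈ 265 N

About the hinge:
Bag of cement: 23.8 × 9.81 = 233.5 N down at 0.345 m → arm 0.345 m, τ = 233.5 × 0.345 = 80.56 N·m clockwise.
Battery pack: 34 × 9.81 = 333.5 N down at 0.0714 m → arm 0.0714 m, τ = 333.5 × 0.0714 = 23.81 N·m clockwise.
Sack of grain: 22.7 × 9.81 = 222.7 N down at 0.222 m → arm 0.222 m, τ = 222.7 × 0.222 = 49.44 N·m clockwise.
Total clockwise load moment = 153.8 N·m.
The cable tension T acts at 1.34 m; only its component perpendicular to the beam, T sinθ, produces torque. sinθ = h/√(h²+d²) = 0.643/√(0.643²+1.34²) = 0.4326.
Balancing moments: T × 1.34 × 0.4326 = 153.8, giving T = 153.8 / 0.5797 = 265 N.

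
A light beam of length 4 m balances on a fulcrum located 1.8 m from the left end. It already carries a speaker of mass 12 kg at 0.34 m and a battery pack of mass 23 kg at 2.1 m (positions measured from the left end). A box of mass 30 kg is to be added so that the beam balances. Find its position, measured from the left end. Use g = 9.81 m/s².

About the fulcrum (at 1.8 m from the left end):
Speaker: 12 × 9.81 = 117.7 N down at 0.34 m → arm 1.46 m, τ = 117.7 × 1.46 = 171.8 N·m counterclockwise.
Battery pack: 23 × 9.81 = 225.6 N down at 2.1 m → arm 0.3 m, τ = 225.6 × 0.3 = 67.68 N·m clockwise.
Net moment of existing loads = 104.1 N·m counterclockwise.
The box weighs 30 × 9.81 = 294.3 N and must supply an equal clockwise moment, so its lever arm about the fulcrum is 104.1 / 294.3 = 0.354 m.
That puts it at 1.8 + 0.354 = 2.15 m from the left end.

x ≈ 2.15 m from the left end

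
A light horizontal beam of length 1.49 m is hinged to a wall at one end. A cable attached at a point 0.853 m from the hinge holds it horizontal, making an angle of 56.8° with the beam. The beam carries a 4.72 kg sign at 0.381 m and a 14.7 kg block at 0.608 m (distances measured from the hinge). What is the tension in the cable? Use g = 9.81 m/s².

Taking torques about the hinge:
Sign: 4.72 × 9.81 = 46.3 N down at 0.381 m → arm 0.381 m, τ = 46.3 × 0.381 = 17.64 N·m clockwise.
Block: 14.7 × 9.81 = 144.2 N down at 0.608 m → arm 0.608 m, τ = 144.2 × 0.608 = 87.67 N·m clockwise.
Total clockwise load moment = 105.3 N·m.
The cable tension T acts at 0.853 m; only its component perpendicular to the beam, T sinθ, produces torque. sin 56.8° = 0.8368.
Στ = 0 ⇒ T × 0.853 × 0.8368 = 105.3 ⇒ T = 105.3 / 0.7138 = 148 N.

T ≈ 148 N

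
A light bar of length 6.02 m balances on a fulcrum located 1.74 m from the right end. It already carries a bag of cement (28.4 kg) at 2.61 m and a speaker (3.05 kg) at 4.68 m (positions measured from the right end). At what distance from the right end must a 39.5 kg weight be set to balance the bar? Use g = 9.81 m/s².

x ≈ 0.887 m from the right end

Taking torques about the fulcrum (at 1.74 m from the right end):
Bag of cement: 28.4 × 9.81 = 278.6 N down at 2.61 m → arm 0.87 m, τ = 278.6 × 0.87 = 242.4 N·m counterclockwise.
Speaker: 3.05 × 9.81 = 29.92 N down at 4.68 m → arm 2.94 m, τ = 29.92 × 2.94 = 87.96 N·m counterclockwise.
Net moment of existing loads = 330.4 N·m counterclockwise.
The weight weighs 39.5 × 9.81 = 387.5 N and must supply an equal clockwise moment, so its lever arm about the fulcrum is 330.4 / 387.5 = 0.853 m.
That puts it at 1.74 − 0.853 = 0.887 m from the right end.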